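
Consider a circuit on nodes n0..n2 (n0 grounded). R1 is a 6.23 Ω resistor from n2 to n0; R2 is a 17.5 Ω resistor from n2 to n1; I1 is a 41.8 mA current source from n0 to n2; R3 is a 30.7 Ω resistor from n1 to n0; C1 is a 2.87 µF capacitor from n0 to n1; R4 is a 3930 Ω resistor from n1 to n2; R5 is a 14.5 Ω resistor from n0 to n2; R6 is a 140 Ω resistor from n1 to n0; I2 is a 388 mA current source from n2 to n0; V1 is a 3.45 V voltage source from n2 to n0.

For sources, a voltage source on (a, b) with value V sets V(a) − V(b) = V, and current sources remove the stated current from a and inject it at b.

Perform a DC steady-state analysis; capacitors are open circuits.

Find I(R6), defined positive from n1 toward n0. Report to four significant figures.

MNA unknowns: 2 node voltages V₁..V_2 plus 1 source current (V1)
R1: Y=0.1605 on G[2,0]
R2: Y=0.05714 on G[2,1]
I1: z[0]−=0.0418, z[2]+=0.0418
R3: Y=0.03257 on G[1,0]
C1: Y=0.000 on G[0,1]
R4: Y=0.0002545 on G[1,2]
R5: Y=0.06897 on G[0,2]
R6: Y=0.007143 on G[1,0]
I2: z[2]−=0.388, z[0]+=0.388
V1: row V2−V0=3.45, i_V1 at 2,0
solve → V1=2.039, V2=3.450
aux → i_V1=-1.219

0.01456 A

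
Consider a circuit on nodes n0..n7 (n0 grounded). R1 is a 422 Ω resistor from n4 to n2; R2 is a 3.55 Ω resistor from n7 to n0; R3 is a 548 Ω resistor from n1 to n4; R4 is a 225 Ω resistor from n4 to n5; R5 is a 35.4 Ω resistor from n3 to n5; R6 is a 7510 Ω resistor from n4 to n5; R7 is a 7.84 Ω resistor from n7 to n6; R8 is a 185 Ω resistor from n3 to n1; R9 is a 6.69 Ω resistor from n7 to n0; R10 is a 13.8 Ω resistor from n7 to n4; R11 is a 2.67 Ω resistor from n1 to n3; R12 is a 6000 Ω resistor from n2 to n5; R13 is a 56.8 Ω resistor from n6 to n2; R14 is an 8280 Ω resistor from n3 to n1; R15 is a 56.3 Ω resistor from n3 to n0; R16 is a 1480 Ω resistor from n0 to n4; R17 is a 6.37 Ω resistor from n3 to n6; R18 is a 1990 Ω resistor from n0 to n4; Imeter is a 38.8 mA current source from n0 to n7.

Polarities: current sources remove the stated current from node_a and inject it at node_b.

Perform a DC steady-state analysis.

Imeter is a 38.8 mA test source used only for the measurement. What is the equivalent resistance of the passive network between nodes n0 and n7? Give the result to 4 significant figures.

R_eq = 2.239 Ω

Element admittances at DC:
  Y(R1) = 0.002370 S between n4,n2
  Y(R2) = 0.2817 S between n7,n0
  Y(R3) = 0.001825 S between n1,n4
  Y(R4) = 0.004444 S between n4,n5
  Y(R5) = 0.02825 S between n3,n5
  Y(R6) = 0.0001332 S between n4,n5
  Y(R7) = 0.1276 S between n7,n6
  Y(R8) = 0.005405 S between n3,n1
  Y(R9) = 0.1495 S between n7,n0
  Y(R10) = 0.07246 S between n7,n4
  Y(R11) = 0.3745 S between n1,n3
  Y(R12) = 0.0001667 S between n2,n5
  Y(R13) = 0.01761 S between n6,n2
  Y(R14) = 0.0001208 S between n3,n1
  Y(R15) = 0.01776 S between n3,n0
  Y(R16) = 0.0006757 S between n0,n4
  Y(R17) = 0.1570 S between n3,n6
  Y(R18) = 0.0005025 S between n0,n4
  Imeter: injects 0.0388 A into n7 (from n0)
Assemble and solve the 7×7 MNA system:
  V(n1)=0.07041  V(n2)=0.07850  V(n3)=0.07035  V(n4)=0.08421  V(n5)=0.07231  V(n6)=0.07779  V(n7)=0.08686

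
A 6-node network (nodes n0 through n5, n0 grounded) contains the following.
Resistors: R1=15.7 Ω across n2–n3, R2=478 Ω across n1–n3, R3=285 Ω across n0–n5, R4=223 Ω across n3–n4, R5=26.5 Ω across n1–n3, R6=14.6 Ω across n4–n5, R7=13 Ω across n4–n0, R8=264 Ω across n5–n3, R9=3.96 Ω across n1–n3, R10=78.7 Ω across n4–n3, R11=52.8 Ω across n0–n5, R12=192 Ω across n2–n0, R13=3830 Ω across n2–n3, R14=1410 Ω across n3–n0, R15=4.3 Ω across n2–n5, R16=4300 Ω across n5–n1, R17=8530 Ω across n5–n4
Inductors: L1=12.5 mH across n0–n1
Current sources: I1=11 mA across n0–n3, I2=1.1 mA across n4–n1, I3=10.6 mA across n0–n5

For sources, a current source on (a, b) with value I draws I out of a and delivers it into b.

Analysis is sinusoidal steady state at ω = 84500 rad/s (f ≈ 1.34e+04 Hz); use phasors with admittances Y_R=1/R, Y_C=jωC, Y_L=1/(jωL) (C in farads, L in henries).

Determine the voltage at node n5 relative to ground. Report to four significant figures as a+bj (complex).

0.3028+0.005230j V

MNA unknowns: 5 node voltages V₁..V_5
R1: Y=0.06369+0.000j on G[2,3]
L1: Y=0.000-0.0009467j on G[0,1]
R2: Y=0.002092+0.000j on G[1,3]
R3: Y=0.003509+0.000j on G[0,5]
I1: z[0]−=0.011, z[3]+=0.011
R4: Y=0.004484+0.000j on G[3,4]
R5: Y=0.03774+0.000j on G[1,3]
R6: Y=0.06849+0.000j on G[4,5]
R7: Y=0.07692+0.000j on G[4,0]
R8: Y=0.003788+0.000j on G[5,3]
R9: Y=0.2525+0.000j on G[1,3]
R10: Y=0.01271+0.000j on G[4,3]
R11: Y=0.01894+0.000j on G[0,5]
R12: Y=0.005208+0.000j on G[2,0]
R13: Y=0.0002611+0.000j on G[2,3]
I2: z[4]−=0.0011, z[1]+=0.0011
R14: Y=0.0007092+0.000j on G[3,0]
R15: Y=0.2326+0.000j on G[2,5]
R16: Y=0.0002326+0.000j on G[5,1]
R17: Y=0.0001172+0.000j on G[5,4]
I3: z[0]−=0.0106, z[5]+=0.0106
solve → V1=0.4336+0.01171j, V2=0.3245+0.006216j, V3=0.4299+0.01031j, V4=0.1663+0.003294j, V5=0.3028+0.005230j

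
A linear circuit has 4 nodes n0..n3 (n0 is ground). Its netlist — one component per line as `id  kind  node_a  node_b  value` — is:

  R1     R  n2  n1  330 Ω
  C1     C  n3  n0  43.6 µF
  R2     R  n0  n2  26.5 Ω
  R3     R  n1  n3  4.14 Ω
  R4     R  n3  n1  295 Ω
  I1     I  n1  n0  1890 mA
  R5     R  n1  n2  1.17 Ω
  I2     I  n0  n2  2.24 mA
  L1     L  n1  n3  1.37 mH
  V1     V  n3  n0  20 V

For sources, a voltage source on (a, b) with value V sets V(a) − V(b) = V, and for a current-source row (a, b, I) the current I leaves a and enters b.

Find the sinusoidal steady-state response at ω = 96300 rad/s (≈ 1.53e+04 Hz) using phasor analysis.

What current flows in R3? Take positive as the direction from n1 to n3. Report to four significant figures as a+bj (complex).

-2.242-0.06046j A

MNA unknowns: 3 node voltages V₁..V_3 plus 1 source current (V1)
R1: Y=0.003030+0.000j on G[2,1]
C1: Y=0.000+4.199j on G[3,0]
R2: Y=0.03774+0.000j on G[0,2]
R3: Y=0.2415+0.000j on G[1,3]
R4: Y=0.003390+0.000j on G[3,1]
I1: z[1]−=1.89, z[0]+=1.89
R5: Y=0.8547+0.000j on G[1,2]
I2: z[0]−=0.00224, z[2]+=0.00224
L1: Y=0.000-0.007580j on G[1,3]
V1: row V3−V0=20, i_V1 at 3,0
solve → V1=10.72-0.2503j, V2=10.27-0.2397j, V3=20.00+0.000j
aux → i_V1=-2.275-83.96j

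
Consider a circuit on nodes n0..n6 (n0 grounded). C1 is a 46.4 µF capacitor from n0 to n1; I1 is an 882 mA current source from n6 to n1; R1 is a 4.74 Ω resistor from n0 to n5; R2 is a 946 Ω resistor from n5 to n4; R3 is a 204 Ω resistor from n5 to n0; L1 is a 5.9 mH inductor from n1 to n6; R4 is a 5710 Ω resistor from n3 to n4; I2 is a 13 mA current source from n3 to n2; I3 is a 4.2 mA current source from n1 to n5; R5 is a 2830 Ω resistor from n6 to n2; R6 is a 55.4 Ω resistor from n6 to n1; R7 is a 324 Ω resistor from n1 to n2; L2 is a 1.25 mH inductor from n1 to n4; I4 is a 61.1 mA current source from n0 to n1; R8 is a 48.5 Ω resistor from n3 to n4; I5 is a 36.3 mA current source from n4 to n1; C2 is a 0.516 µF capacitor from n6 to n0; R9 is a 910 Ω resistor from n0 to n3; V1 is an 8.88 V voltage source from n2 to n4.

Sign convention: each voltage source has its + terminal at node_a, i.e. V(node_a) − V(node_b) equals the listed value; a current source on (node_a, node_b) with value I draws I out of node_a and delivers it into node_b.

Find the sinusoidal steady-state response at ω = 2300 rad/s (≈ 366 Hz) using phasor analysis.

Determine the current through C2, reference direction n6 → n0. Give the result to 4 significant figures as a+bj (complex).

0.01401-0.003379j A

MNA unknowns: 6 node voltages V₁..V_6 plus 1 source current (V1)
C1: Y=0.000+0.1067j on G[0,1]
I1: z[6]−=0.882, z[1]+=0.882
R1: Y=0.2110+0.000j on G[0,5]
R2: Y=0.001057+0.000j on G[5,4]
R3: Y=0.004902+0.000j on G[5,0]
L1: Y=0.000-0.07369j on G[1,6]
R4: Y=0.0001751+0.000j on G[3,4]
I2: z[3]−=0.013, z[2]+=0.013
I3: z[1]−=0.0042, z[5]+=0.0042
R5: Y=0.0003534+0.000j on G[6,2]
R6: Y=0.01805+0.000j on G[6,1]
R7: Y=0.003086+0.000j on G[1,2]
L2: Y=0.000-0.3478j on G[1,4]
I4: z[0]−=0.0611, z[1]+=0.0611
R8: Y=0.02062+0.000j on G[3,4]
I5: z[4]−=0.0363, z[1]+=0.0363
C2: Y=0.000+0.001187j on G[6,0]
R9: Y=0.001099+0.000j on G[0,3]
V1: row V2−V4=8.88, i_V1 at 2,4
solve → V1=0.04346-0.4073j, V2=8.930-0.6008j, V3=-0.5468-0.5706j, V4=0.04950-0.6008j, V5=0.01960-0.002928j, V6=-2.847-11.80j
aux → i_V1=-0.01859-0.003361j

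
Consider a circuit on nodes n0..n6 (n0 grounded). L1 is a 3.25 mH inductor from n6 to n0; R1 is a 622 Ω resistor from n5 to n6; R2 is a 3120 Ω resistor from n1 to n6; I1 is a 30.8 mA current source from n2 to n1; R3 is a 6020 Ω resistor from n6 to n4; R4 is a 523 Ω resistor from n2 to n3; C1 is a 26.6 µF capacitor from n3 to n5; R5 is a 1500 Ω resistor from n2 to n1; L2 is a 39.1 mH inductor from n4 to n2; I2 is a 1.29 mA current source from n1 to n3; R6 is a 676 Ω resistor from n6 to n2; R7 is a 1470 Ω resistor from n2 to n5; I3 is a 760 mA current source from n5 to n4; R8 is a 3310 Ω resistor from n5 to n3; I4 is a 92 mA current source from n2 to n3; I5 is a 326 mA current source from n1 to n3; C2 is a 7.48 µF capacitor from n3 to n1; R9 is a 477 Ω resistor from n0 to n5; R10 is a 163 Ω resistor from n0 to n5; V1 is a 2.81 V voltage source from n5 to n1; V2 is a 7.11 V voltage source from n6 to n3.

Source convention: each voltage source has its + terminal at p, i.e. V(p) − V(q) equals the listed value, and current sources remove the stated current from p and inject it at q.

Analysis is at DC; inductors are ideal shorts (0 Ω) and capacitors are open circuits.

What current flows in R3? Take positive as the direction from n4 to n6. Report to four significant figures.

0.01753 A

Apply KCL at each of the 6 non-ground nodes and solve the resulting linear system.
Node n1: branches {R2, I1, R5, I2, I5, C2, V1} → V_1 = -80.19
Node n2: branches {I1, R4, R5, L2, R6, R7, I4} → V_2 = 105.5
Node n3: branches {R4, C1, I2, R8, I4, I5, C2, V2} → V_3 = -7.110
Node n4: branches {R3, L2, I3} → V_4 = 105.5
Node n5: branches {R1, C1, R7, I3, R8, R9, R10, V1} → V_5 = -77.38
Node n6: branches {L1, R1, R2, R3, R6, V2} → V_6 = 0.000
Source currents: i(L1)=0.6369, i(L2)=0.7425, i(V1)=0.1470, i(V2)=-0.6134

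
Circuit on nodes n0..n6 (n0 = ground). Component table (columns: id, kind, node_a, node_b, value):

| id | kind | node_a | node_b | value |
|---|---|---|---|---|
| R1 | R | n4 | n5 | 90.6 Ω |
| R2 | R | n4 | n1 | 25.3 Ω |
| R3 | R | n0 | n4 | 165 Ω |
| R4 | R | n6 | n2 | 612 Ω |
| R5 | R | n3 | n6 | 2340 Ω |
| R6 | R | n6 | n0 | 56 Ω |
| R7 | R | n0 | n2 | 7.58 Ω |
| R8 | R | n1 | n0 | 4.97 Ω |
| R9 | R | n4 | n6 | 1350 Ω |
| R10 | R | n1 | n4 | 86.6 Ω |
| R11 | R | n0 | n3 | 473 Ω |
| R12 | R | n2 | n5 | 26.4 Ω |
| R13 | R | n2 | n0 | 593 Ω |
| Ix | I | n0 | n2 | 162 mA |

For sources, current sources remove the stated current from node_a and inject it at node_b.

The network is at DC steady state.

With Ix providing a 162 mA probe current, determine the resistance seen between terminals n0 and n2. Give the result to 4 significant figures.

R_eq = 7.025 Ω

Element admittances at DC:
  Y(R1) = 0.01104 S between n4,n5
  Y(R2) = 0.03953 S between n4,n1
  Y(R3) = 0.006061 S between n0,n4
  Y(R4) = 0.001634 S between n6,n2
  Y(R5) = 0.0004274 S between n3,n6
  Y(R6) = 0.01786 S between n6,n0
  Y(R7) = 0.1319 S between n0,n2
  Y(R8) = 0.2012 S between n1,n0
  Y(R9) = 0.0007407 S between n4,n6
  Y(R10) = 0.01155 S between n1,n4
  Y(R11) = 0.002114 S between n0,n3
  Y(R12) = 0.03788 S between n2,n5
  Y(R13) = 0.001686 S between n2,n0
  Ix: injects 0.162 A into n2 (from n0)
Assemble and solve the 6×6 MNA system:
  V(n1)=0.03537  V(n2)=1.138  V(n3)=0.01625  V(n4)=0.1747  V(n5)=0.9207  V(n6)=0.09662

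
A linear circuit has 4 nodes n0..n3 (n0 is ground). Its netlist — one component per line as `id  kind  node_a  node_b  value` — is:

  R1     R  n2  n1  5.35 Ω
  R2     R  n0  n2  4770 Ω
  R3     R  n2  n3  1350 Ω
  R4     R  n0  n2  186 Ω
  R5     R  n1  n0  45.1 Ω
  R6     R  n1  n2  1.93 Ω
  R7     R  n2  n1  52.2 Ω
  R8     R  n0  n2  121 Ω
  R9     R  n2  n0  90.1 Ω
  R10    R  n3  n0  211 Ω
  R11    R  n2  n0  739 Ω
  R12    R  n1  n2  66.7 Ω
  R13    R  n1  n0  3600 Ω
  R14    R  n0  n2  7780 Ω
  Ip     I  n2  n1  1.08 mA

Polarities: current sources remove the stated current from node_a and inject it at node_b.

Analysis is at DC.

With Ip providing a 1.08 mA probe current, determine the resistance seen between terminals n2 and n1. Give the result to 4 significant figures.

R_eq = 1.331 Ω

Element admittances at DC:
  Y(R1) = 0.1869 S between n2,n1
  Y(R2) = 0.0002096 S between n0,n2
  Y(R3) = 0.0007407 S between n2,n3
  Y(R4) = 0.005376 S between n0,n2
  Y(R5) = 0.02217 S between n1,n0
  Y(R6) = 0.5181 S between n1,n2
  Y(R7) = 0.01916 S between n2,n1
  Y(R8) = 0.008264 S between n0,n2
  Y(R9) = 0.01110 S between n2,n0
  Y(R10) = 0.004739 S between n3,n0
  Y(R11) = 0.001353 S between n2,n0
  Y(R12) = 0.01499 S between n1,n2
  Y(R13) = 0.0002778 S between n1,n0
  Y(R14) = 0.0001285 S between n0,n2
  Ip: injects 0.00108 A into n1 (from n2)
Assemble and solve the 3×3 MNA system:
  V(n1)=0.0007856  V(n2)=-0.0006515  V(n3)=-8.807e-05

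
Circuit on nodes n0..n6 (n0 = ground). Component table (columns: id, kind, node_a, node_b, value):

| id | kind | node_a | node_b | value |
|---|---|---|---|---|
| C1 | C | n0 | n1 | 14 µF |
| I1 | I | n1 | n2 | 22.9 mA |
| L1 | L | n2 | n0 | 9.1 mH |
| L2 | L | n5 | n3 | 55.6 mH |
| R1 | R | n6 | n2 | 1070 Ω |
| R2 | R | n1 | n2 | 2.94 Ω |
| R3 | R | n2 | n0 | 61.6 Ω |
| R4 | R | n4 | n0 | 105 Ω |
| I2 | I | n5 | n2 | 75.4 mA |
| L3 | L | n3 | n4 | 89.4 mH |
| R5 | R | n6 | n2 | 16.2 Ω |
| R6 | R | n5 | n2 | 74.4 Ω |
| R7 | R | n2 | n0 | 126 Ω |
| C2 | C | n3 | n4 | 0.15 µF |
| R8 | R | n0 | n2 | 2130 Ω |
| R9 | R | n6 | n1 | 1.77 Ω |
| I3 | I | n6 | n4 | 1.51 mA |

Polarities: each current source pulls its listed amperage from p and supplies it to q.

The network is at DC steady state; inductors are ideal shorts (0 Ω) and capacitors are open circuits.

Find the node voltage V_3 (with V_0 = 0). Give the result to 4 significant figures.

-3.218 V

Apply KCL at each of the 6 non-ground nodes and solve the resulting linear system.
Node n1: branches {C1, I1, R2, R9} → V_1 = -0.06118
Node n2: branches {I1, L1, R1, R2, R3, I2, R5, R6, R7, R8} → V_2 = 0.000
Node n3: branches {L2, L3, C2} → V_3 = -3.218
Node n4: branches {R4, L3, C2, I3} → V_4 = -3.218
Node n5: branches {L2, I2, R6} → V_5 = -3.218
Node n6: branches {R1, R5, R9, I3} → V_6 = -0.05747
Source currents: i(L1)=0.03064, i(L2)=-0.03215, i(L3)=-0.03215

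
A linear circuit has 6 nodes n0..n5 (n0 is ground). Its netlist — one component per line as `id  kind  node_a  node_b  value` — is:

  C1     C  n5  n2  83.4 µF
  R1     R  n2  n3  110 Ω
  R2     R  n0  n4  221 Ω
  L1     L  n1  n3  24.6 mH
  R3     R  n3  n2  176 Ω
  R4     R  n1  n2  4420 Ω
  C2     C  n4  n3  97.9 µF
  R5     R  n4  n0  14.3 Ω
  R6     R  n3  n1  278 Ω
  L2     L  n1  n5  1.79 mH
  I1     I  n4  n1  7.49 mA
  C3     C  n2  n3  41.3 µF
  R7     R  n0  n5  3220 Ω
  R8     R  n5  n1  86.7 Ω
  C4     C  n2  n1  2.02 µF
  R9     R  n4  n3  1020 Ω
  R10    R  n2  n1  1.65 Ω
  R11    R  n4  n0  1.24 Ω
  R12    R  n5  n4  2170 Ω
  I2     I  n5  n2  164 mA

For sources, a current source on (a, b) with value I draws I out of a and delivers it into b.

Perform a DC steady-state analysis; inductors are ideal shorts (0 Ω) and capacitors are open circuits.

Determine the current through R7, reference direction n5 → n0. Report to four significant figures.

MNA unknowns: 5 node voltages V₁..V_5 plus 2 source currents (L1, L2)
C1: Y=0.000 on G[5,2]
R1: Y=0.009091 on G[2,3]
R2: Y=0.004525 on G[0,4]
L1: row V1−V3=0, i_L1 at 1,3
R3: Y=0.005682 on G[3,2]
R4: Y=0.0002262 on G[1,2]
C2: Y=0.000 on G[4,3]
R5: Y=0.06993 on G[4,0]
R6: Y=0.003597 on G[3,1]
L2: row V1−V5=0, i_L2 at 1,5
I1: z[4]−=0.00749, z[1]+=0.00749
C3: Y=0.000 on G[2,3]
R7: Y=0.0003106 on G[0,5]
R8: Y=0.01153 on G[5,1]
C4: Y=0.000 on G[2,1]
R9: Y=0.0009804 on G[4,3]
R10: Y=0.6061 on G[2,1]
R11: Y=0.8065 on G[4,0]
R12: Y=0.0004608 on G[5,4]
I2: z[5]−=0.164, z[2]+=0.164
solve → V1=4.274, V2=4.538, V3=4.274, V4=-0.001507, V5=4.274
aux → i_L1=0.0002911, i_L2=0.1673

0.001327 A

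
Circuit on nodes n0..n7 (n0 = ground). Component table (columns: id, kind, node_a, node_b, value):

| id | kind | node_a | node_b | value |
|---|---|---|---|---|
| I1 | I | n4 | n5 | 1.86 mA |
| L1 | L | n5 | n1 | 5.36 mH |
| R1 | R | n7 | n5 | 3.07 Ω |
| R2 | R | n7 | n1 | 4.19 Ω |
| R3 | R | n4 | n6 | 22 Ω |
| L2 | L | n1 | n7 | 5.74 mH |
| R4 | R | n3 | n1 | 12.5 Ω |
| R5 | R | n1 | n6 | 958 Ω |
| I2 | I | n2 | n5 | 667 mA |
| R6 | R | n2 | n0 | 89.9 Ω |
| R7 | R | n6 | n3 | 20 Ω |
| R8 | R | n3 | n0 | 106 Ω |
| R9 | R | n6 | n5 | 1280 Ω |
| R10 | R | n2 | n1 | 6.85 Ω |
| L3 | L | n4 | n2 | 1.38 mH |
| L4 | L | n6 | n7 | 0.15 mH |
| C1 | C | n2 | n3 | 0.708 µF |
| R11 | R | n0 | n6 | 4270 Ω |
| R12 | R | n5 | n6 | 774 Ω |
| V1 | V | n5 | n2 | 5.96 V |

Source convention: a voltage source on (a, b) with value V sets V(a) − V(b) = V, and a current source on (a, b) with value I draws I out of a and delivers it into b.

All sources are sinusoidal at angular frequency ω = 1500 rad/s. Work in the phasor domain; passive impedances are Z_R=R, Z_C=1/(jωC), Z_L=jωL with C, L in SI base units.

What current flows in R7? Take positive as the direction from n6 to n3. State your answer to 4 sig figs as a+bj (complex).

0.03508+0.02627j A

MNA unknowns: 7 node voltages V₁..V_7 plus 1 source current (V1)
I1: z[4]−=0.00186, z[5]+=0.00186
L1: Y=0.000-0.1244j on G[5,1]
R1: Y=0.3257+0.000j on G[7,5]
R2: Y=0.2387+0.000j on G[7,1]
R3: Y=0.04545+0.000j on G[4,6]
L2: Y=0.000-0.1161j on G[1,7]
R4: Y=0.08000+0.000j on G[3,1]
R5: Y=0.001044+0.000j on G[1,6]
I2: z[2]−=0.667, z[5]+=0.667
R6: Y=0.01112+0.000j on G[2,0]
R7: Y=0.05000+0.000j on G[6,3]
R8: Y=0.009434+0.000j on G[3,0]
R9: Y=0.0007813+0.000j on G[6,5]
R10: Y=0.1460+0.000j on G[2,1]
L3: Y=0.000-0.4831j on G[4,2]
L4: Y=0.000-4.444j on G[6,7]
C1: Y=0.000+0.001062j on G[2,3]
R11: Y=0.0002342+0.000j on G[0,6]
R12: Y=0.001292+0.000j on G[5,6]
V1: row V5−V2=5.96, i_V1 at 5,2
solve → V1=1.705-0.8241j, V2=-1.672+0.4113j, V3=1.907-0.4859j, V4=-1.600+0.8034j, V5=4.288+0.4113j, V6=2.608+0.03942j, V7=2.610+0.08991j
aux → i_V1=-0.03491+0.2159j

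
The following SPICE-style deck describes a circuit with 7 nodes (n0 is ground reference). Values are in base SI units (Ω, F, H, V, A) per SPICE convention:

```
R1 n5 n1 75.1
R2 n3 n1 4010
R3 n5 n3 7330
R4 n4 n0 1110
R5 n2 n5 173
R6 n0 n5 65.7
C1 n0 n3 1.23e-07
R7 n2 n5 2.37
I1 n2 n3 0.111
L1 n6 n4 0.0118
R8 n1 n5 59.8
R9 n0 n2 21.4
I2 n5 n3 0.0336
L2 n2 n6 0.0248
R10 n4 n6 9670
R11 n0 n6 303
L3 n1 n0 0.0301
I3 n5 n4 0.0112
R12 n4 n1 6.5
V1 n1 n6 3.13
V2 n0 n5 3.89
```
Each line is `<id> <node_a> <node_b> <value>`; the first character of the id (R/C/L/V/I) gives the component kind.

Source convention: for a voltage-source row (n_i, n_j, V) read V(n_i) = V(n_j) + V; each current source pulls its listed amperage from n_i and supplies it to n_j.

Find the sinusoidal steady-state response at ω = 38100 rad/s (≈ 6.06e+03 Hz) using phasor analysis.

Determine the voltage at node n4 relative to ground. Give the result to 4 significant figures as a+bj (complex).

Element admittances at ω=38100 rad/s:
  Y(R1) = 0.01332+0.000j S between n5,n1
  Y(R2) = 0.0002494+0.000j S between n3,n1
  Y(R3) = 0.0001364+0.000j S between n5,n3
  Y(R4) = 0.0009009+0.000j S between n4,n0
  Y(R5) = 0.005780+0.000j S between n2,n5
  Y(R6) = 0.01522+0.000j S between n0,n5
  Y(C1) = 0.000+0.004686j S between n0,n3
  Y(R7) = 0.4219+0.000j S between n2,n5
  I1: injects 0.111 A into n3 (from n2)
  Y(L1) = 0.000-0.002224j S between n6,n4
  Y(R8) = 0.01672+0.000j S between n1,n5
  Y(R9) = 0.04673+0.000j S between n0,n2
  I2: injects 0.0336 A into n3 (from n5)
  Y(L2) = 0.000-0.001058j S between n2,n6
  Y(R10) = 0.0001034+0.000j S between n4,n6
  Y(R11) = 0.003300+0.000j S between n0,n6
  Y(L3) = 0.000-0.0008720j S between n1,n0
  I3: injects 0.0112 A into n4 (from n5)
  Y(R12) = 0.1538+0.000j S between n4,n1
  V1: constraint V(n1)−V(n6) = 3.13
  V2: constraint V(n0)−V(n5) = 3.89
Assemble and solve the 8×8 MNA system:
  V(n1)=-2.728-0.3549j  V(n2)=-3.742+0.004721j  V(n3)=2.483-30.39j  V(n4)=-2.643-0.3067j  V(n5)=-3.890+0.000j  V(n6)=-5.858-0.3549j
  i(V1)=-0.02015+0.008215j  i(V2)=-0.1136+0.01279j

-2.643-0.3067j V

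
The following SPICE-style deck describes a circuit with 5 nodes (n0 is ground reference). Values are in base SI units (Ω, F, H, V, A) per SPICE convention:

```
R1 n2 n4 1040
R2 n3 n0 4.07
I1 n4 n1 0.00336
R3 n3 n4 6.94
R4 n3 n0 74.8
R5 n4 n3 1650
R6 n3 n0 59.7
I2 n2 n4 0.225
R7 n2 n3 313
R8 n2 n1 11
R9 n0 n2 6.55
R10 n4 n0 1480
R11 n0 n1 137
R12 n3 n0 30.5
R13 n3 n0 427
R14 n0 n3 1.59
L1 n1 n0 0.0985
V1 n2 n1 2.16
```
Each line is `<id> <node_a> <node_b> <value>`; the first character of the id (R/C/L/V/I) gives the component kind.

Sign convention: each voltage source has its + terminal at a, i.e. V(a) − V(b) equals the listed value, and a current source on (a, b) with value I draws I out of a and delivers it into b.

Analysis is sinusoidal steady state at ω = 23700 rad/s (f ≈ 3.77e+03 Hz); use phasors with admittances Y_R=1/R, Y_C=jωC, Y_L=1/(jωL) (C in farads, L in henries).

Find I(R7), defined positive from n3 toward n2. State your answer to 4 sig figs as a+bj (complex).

MNA unknowns: 4 node voltages V₁..V_4 plus 1 source current (V1)
R1: Y=0.0009615+0.000j on G[2,4]
R2: Y=0.2457+0.000j on G[3,0]
I1: z[4]−=0.00336, z[1]+=0.00336
R3: Y=0.1441+0.000j on G[3,4]
R4: Y=0.01337+0.000j on G[3,0]
R5: Y=0.0006061+0.000j on G[4,3]
R6: Y=0.01675+0.000j on G[3,0]
I2: z[2]−=0.225, z[4]+=0.225
R7: Y=0.003195+0.000j on G[2,3]
R8: Y=0.09091+0.000j on G[2,1]
R9: Y=0.1527+0.000j on G[0,2]
R10: Y=0.0006757+0.000j on G[4,0]
R11: Y=0.007299+0.000j on G[0,1]
R12: Y=0.03279+0.000j on G[3,0]
R13: Y=0.002342+0.000j on G[3,0]
R14: Y=0.6289+0.000j on G[0,3]
L1: Y=0.000-0.0004284j on G[1,0]
V1: row V2−V1=2.16, i_V1 at 2,1
solve → V1=-3.400-0.008875j, V2=-1.240-0.008875j, V3=0.2266-3.895e-05j, V4=1.730-9.682e-05j
aux → i_V1=-0.2245+0.001392j

0.004685+2.823e-05j A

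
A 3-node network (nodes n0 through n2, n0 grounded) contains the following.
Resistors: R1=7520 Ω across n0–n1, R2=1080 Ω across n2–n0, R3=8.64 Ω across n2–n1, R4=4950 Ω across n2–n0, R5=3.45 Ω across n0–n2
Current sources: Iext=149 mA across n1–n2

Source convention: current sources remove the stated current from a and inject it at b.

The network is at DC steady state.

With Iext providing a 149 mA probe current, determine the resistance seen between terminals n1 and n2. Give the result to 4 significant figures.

R_eq = 8.630 Ω

MNA unknowns: 2 node voltages V₁..V_2
R1: Y=0.0001330 on G[0,1]
R2: Y=0.0009259 on G[2,0]
R3: Y=0.1157 on G[2,1]
R4: Y=0.0002020 on G[2,0]
R5: Y=0.2899 on G[0,2]
Iext: z[1]−=0.149, z[2]+=0.149
solve → V1=-1.285, V2=0.0005874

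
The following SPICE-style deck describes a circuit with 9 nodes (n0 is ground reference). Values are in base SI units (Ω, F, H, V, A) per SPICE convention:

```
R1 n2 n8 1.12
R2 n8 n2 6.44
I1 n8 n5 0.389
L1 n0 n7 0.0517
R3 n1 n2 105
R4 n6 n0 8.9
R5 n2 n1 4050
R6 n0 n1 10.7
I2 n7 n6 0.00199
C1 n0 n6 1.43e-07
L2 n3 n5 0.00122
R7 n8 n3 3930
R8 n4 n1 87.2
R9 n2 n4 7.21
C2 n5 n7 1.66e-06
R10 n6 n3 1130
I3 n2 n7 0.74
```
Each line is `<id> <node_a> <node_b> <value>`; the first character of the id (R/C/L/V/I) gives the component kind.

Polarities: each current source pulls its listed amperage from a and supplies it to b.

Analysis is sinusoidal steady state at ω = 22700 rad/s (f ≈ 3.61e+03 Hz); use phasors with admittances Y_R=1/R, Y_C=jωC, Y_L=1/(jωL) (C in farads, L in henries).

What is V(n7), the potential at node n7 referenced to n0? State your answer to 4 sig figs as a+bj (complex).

620.8+479.7j V

Element admittances at ω=22700 rad/s:
  Y(R1) = 0.8929+0.000j S between n2,n8
  Y(R2) = 0.1553+0.000j S between n8,n2
  I1: injects 0.389 A into n5 (from n8)
  Y(L1) = 0.000-0.0008521j S between n0,n7
  Y(R3) = 0.009524+0.000j S between n1,n2
  Y(R4) = 0.1124+0.000j S between n6,n0
  Y(R5) = 0.0002469+0.000j S between n2,n1
  Y(R6) = 0.09346+0.000j S between n0,n1
  I2: injects 0.00199 A into n6 (from n7)
  Y(C1) = 0.000+0.003246j S between n0,n6
  Y(L2) = 0.000-0.03611j S between n3,n5
  Y(R7) = 0.0002545+0.000j S between n8,n3
  Y(R8) = 0.01147+0.000j S between n4,n1
  Y(R9) = 0.1387+0.000j S between n2,n4
  Y(C2) = 0.000+0.03768j S between n5,n7
  Y(R10) = 0.0008850+0.000j S between n6,n3
  I3: injects 0.74 A into n7 (from n2)
Assemble and solve the 8×8 MNA system:
  V(n1)=-10.23+1.256j  V(n2)=-57.19+7.022j  V(n3)=621.4+468.6j  V(n4)=-53.61+6.582j  V(n5)=606.8+488.5j  V(n6)=4.974+3.519j  V(n7)=620.8+479.7j  V(n8)=-57.40+7.135j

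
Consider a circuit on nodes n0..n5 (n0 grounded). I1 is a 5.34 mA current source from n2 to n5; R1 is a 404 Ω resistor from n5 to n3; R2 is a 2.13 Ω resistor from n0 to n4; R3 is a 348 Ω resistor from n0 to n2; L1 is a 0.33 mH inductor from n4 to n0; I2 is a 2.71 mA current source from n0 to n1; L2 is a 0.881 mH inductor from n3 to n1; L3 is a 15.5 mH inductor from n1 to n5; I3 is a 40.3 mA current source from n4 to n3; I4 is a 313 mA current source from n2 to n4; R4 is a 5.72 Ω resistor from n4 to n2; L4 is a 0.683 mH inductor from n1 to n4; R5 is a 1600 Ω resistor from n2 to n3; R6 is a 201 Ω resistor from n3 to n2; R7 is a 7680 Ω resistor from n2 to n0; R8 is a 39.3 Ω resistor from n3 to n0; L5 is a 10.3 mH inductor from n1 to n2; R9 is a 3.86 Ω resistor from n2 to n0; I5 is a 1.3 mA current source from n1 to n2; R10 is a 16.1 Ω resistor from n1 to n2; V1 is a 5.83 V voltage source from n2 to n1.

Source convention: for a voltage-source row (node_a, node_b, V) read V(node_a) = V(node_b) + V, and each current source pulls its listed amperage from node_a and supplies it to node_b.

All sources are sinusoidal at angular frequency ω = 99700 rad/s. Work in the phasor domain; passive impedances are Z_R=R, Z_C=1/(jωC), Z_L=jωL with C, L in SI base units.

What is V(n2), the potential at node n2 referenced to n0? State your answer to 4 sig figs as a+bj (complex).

-0.5088-0.3396j V

Element admittances at ω=99700 rad/s:
  I1: injects 0.00534 A into n5 (from n2)
  Y(R1) = 0.002475+0.000j S between n5,n3
  Y(R2) = 0.4695+0.000j S between n0,n4
  Y(R3) = 0.002874+0.000j S between n0,n2
  Y(L1) = 0.000-0.03039j S between n4,n0
  I2: injects 0.00271 A into n1 (from n0)
  Y(L2) = 0.000-0.01138j S between n3,n1
  Y(L3) = 0.000-0.0006471j S between n1,n5
  I3: injects 0.0403 A into n3 (from n4)
  I4: injects 0.313 A into n4 (from n2)
  Y(R4) = 0.1748+0.000j S between n4,n2
  Y(L4) = 0.000-0.01469j S between n1,n4
  Y(R5) = 0.0006250+0.000j S between n2,n3
  Y(R6) = 0.004975+0.000j S between n3,n2
  Y(R7) = 0.0001302+0.000j S between n2,n0
  Y(R8) = 0.02545+0.000j S between n3,n0
  Y(L5) = 0.000-0.0009738j S between n1,n2
  Y(R9) = 0.2591+0.000j S between n2,n0
  I5: injects 0.0013 A into n2 (from n1)
  Y(R10) = 0.06211+0.000j S between n1,n2
  V1: constraint V(n2)−V(n1) = 5.83
Assemble and solve the 6×6 MNA system:
  V(n1)=-6.339-0.3396j  V(n2)=-0.5088-0.3396j  V(n3)=0.2350+2.505j  V(n4)=0.2724+0.07140j  V(n5)=1.138+4.460j
  i(V1)=-0.4051+0.1824j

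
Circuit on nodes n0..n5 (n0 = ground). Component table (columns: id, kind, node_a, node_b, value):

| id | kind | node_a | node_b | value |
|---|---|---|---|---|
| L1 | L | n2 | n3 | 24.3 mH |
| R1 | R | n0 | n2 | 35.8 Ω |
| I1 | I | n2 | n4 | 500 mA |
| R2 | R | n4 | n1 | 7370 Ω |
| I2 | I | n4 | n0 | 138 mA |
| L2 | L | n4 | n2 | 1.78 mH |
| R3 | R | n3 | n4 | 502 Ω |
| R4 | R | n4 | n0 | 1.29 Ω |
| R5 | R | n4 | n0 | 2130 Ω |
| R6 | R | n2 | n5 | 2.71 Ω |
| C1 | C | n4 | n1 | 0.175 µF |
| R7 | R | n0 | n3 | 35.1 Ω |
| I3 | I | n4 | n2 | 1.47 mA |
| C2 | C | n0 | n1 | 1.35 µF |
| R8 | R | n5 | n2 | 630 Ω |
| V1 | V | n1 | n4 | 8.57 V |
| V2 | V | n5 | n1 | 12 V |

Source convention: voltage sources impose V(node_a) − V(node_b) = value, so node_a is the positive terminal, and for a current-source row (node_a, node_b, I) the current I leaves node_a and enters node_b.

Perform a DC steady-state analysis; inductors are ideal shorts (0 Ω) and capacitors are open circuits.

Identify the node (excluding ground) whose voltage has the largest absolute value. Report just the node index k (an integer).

Element admittances at DC:
  L1: short n2↔n3 (DC inductor)
  Y(R1) = 0.02793 S between n0,n2
  I1: injects 0.5 A into n4 (from n2)
  Y(R2) = 0.0001357 S between n4,n1
  I2: injects 0.138 A into n0 (from n4)
  L2: short n4↔n2 (DC inductor)
  Y(R3) = 0.001992 S between n3,n4
  Y(R4) = 0.7752 S between n4,n0
  Y(R5) = 0.0004695 S between n4,n0
  Y(R6) = 0.3690 S between n2,n5
  Y(C1) = 0.000 S between n4,n1
  Y(R7) = 0.02849 S between n0,n3
  I3: injects 0.00147 A into n2 (from n4)
  Y(C2) = 0.000 S between n0,n1
  Y(R8) = 0.001587 S between n5,n2
  V1: constraint V(n1)−V(n4) = 8.57
  V2: constraint V(n5)−V(n1) = 12
Assemble and solve the 9×9 MNA system:
  V(n1)=8.404  V(n2)=-0.1658  V(n3)=-0.1658  V(n4)=-0.1658  V(n5)=20.40
  i(L1)=-0.004725  i(L2)=-7.134  i(V1)=-7.624  i(V2)=-7.623

5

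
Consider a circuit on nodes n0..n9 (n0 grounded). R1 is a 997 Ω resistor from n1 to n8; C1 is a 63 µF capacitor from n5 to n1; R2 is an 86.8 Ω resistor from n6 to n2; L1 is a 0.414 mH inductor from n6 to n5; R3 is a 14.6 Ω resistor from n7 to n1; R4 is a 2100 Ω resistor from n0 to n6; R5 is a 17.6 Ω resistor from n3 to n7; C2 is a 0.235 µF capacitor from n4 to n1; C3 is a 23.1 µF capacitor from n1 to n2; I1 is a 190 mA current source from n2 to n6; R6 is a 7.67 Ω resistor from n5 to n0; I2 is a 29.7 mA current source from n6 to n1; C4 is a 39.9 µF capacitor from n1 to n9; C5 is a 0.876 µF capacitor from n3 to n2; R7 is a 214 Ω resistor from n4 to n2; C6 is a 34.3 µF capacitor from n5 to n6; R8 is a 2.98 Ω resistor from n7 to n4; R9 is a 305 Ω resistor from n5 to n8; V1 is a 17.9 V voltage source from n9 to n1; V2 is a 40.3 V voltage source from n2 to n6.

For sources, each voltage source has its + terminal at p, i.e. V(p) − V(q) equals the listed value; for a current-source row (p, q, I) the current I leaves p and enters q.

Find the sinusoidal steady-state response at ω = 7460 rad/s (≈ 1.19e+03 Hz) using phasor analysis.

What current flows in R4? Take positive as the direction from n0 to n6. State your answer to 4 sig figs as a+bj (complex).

Apply KCL at each of the 9 non-ground nodes and solve the resulting linear system.
Node n1: branches {R1, C1, R3, C2, C3, I2, C4, V1} → V_1 = -11.96-0.4483j
Node n2: branches {R2, C3, I1, C5, R7, V2} → V_2 = -44.33-2.423j
Node n3: branches {R5, C5} → V_3 = -14.90-6.520j
Node n4: branches {C2, R7, R8} → V_4 = -14.86-3.110j
Node n5: branches {C1, L1, R6, C6, R9} → V_5 = 0.3091+0.008848j
Node n6: branches {R2, L1, R4, I1, I2, C6, V2} → V_6 = -84.63-2.423j
Node n7: branches {R3, R5, R8} → V_7 = -14.43-3.135j
Node n8: branches {R1, R9} → V_8 = -2.565-0.09824j
Node n9: branches {C4, V1} → V_9 = 5.939-0.4483j
Source currents: i(V1)=0.000-5.328j, i(V2)=-0.8300+5.767j

0.04030+0.001154j A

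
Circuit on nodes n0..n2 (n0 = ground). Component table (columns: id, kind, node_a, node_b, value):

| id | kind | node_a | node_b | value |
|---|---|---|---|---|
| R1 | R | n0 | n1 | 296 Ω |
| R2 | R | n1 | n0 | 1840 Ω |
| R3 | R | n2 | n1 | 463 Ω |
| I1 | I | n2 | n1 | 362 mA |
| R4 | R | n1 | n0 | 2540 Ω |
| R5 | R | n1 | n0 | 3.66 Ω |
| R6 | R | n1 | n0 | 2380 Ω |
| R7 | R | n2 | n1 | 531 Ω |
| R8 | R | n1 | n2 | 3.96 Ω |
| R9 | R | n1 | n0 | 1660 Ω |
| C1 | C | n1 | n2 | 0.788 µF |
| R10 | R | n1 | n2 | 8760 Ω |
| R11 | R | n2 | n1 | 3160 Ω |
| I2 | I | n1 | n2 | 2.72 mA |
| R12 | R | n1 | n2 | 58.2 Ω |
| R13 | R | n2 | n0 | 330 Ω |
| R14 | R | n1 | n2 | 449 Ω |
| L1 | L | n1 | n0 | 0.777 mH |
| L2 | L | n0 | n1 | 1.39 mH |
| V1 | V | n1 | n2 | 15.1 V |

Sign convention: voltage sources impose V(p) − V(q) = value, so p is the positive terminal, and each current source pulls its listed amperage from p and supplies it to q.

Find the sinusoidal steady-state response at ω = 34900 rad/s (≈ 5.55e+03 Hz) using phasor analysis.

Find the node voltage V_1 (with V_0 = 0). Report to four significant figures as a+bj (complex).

0.1560+0.03185j V

Apply KCL at each of the 2 non-ground nodes and solve the resulting linear system.
Node n1: branches {R1, R2, R3, I1, R4, R5, R6, R7, R8, R9, C1, R10, R11, I2, R12, R14, L1, L2, V1} → V_1 = 0.1560+0.03185j
Node n2: branches {R3, I1, R7, R8, C1, R10, R11, I2, R12, R13, R14, V1} → V_2 = -14.94+0.03185j
Source currents: i(V1)=-3.860-0.4152j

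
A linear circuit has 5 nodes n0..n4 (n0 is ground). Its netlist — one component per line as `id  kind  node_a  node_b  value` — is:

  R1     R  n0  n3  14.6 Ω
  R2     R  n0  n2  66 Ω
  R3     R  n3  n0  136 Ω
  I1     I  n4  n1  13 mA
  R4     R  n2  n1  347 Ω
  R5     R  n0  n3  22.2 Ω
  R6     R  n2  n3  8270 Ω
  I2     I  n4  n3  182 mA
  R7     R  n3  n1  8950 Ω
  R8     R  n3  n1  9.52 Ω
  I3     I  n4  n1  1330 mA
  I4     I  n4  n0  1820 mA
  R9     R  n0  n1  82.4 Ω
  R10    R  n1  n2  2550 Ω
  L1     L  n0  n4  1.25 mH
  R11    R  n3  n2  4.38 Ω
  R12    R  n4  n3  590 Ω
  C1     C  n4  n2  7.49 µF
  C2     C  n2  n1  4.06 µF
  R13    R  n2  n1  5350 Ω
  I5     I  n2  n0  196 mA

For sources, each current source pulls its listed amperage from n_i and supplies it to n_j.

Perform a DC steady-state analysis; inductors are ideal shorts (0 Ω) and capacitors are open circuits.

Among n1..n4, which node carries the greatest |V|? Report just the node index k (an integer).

Element admittances at DC:
  Y(R1) = 0.06849 S between n0,n3
  Y(R2) = 0.01515 S between n0,n2
  Y(R3) = 0.007353 S between n3,n0
  I1: injects 0.013 A into n1 (from n4)
  Y(R4) = 0.002882 S between n2,n1
  Y(R5) = 0.04505 S between n0,n3
  Y(R6) = 0.0001209 S between n2,n3
  I2: injects 0.182 A into n3 (from n4)
  Y(R7) = 0.0001117 S between n3,n1
  Y(R8) = 0.1050 S between n3,n1
  I3: injects 1.33 A into n1 (from n4)
  I4: injects 1.82 A into n0 (from n4)
  Y(R9) = 0.01214 S between n0,n1
  Y(R10) = 0.0003922 S between n1,n2
  L1: short n0↔n4 (DC inductor)
  Y(R11) = 0.2283 S between n3,n2
  Y(R12) = 0.001695 S between n4,n3
  Y(C1) = 0.000 S between n4,n2
  Y(C2) = 0.000 S between n2,n1
  Y(R13) = 0.0001869 S between n2,n1
  I5: injects 0.196 A into n0 (from n2)
Assemble and solve the 5×5 MNA system:
  V(n1)=18.42  V(n2)=7.003  V(n3)=8.152  V(n4)=0.000
  i(L1)=3.331

1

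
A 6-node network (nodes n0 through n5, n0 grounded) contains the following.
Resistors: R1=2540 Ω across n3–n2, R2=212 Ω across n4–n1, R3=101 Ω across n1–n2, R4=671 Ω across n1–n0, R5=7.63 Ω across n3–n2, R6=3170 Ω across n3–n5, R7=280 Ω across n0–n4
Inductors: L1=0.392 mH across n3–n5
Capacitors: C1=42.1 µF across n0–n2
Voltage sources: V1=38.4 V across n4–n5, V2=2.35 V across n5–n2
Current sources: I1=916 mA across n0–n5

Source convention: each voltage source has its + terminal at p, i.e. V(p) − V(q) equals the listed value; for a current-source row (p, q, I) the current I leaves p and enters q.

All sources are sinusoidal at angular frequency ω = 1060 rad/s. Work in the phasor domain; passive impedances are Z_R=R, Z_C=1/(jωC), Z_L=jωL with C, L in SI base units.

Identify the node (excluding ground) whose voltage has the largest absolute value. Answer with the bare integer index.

MNA unknowns: 5 node voltages V₁..V_5 plus 2 source currents (V1, V2)
R1: Y=0.0003937+0.000j on G[3,2]
R2: Y=0.004717+0.000j on G[4,1]
R3: Y=0.009901+0.000j on G[1,2]
R4: Y=0.001490+0.000j on G[1,0]
R5: Y=0.1311+0.000j on G[3,2]
L1: Y=0.000-2.407j on G[3,5]
R6: Y=0.0003155+0.000j on G[3,5]
C1: Y=0.000+0.04463j on G[0,2]
R7: Y=0.003571+0.000j on G[0,4]
V1: row V4−V5=38.4, i_V1 at 4,5
V2: row V5−V2=2.35, i_V2 at 5,2
I1: z[0]−=0.916, z[5]+=0.916
solve → V1=13.60-15.12j, V2=1.839-16.66j, V3=4.182-16.79j, V4=42.59-16.66j, V5=4.189-16.66j
aux → i_V1=-0.2888+0.06678j, i_V2=0.3192+0.08361j

4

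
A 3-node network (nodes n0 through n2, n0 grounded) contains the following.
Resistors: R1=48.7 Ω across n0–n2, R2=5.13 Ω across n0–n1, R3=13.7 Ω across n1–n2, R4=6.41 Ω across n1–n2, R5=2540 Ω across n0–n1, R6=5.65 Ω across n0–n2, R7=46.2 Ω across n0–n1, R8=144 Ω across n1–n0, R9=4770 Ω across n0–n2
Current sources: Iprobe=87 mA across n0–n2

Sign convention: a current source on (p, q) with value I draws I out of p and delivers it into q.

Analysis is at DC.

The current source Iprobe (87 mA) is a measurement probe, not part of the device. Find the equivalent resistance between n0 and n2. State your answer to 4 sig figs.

R_eq = 3.216 Ω

MNA unknowns: 2 node voltages V₁..V_2
R1: Y=0.02053 on G[0,2]
R2: Y=0.1949 on G[0,1]
R3: Y=0.07299 on G[1,2]
R4: Y=0.1560 on G[1,2]
R5: Y=0.0003937 on G[0,1]
R6: Y=0.1770 on G[0,2]
R7: Y=0.02165 on G[0,1]
R8: Y=0.006944 on G[1,0]
R9: Y=0.0002096 on G[0,2]
Iprobe: z[0]−=0.087, z[2]+=0.087
solve → V1=0.1415, V2=0.2798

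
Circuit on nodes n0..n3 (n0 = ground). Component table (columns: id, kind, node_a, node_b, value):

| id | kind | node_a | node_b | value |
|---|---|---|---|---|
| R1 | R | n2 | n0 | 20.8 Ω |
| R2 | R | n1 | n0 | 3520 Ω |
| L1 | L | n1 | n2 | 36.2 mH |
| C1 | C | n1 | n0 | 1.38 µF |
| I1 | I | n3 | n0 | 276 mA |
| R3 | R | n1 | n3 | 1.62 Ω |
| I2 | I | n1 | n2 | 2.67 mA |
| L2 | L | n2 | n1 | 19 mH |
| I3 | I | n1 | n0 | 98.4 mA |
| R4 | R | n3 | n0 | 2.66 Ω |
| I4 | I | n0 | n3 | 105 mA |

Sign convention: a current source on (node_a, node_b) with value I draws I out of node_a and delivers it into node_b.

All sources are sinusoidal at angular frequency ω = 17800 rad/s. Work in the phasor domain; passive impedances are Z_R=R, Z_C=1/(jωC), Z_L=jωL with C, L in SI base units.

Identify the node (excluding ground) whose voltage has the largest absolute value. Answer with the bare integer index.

Apply KCL at each of the 3 non-ground nodes and solve the resulting linear system.
Node n1: branches {R2, L1, C1, R3, I2, L2, I3} → V_1 = -0.8783+0.07425j
Node n2: branches {R1, L1, I2, L2} → V_2 = 0.05430+0.08746j
Node n3: branches {I1, R3, R4, I4} → V_3 = -0.7180+0.04615j

1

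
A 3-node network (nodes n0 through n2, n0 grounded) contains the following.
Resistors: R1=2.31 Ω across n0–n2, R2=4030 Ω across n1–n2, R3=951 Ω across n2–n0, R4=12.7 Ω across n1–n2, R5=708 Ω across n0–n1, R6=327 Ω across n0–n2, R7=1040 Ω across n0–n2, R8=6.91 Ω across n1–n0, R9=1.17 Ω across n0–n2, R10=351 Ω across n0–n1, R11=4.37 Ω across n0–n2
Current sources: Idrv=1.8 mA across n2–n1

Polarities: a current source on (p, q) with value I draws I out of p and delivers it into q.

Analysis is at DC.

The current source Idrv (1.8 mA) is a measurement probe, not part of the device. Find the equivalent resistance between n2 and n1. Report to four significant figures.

MNA unknowns: 2 node voltages V₁..V_2
R1: Y=0.4329 on G[0,2]
R2: Y=0.0002481 on G[1,2]
R3: Y=0.001052 on G[2,0]
R4: Y=0.07874 on G[1,2]
R5: Y=0.001412 on G[0,1]
R6: Y=0.003058 on G[0,2]
R7: Y=0.0009615 on G[0,2]
R8: Y=0.1447 on G[1,0]
R9: Y=0.8547 on G[0,2]
R10: Y=0.002849 on G[0,1]
R11: Y=0.2288 on G[0,2]
Idrv: z[2]−=0.0018, z[1]+=0.0018
solve → V1=0.007637, V2=-0.0007478

R_eq = 4.658 Ω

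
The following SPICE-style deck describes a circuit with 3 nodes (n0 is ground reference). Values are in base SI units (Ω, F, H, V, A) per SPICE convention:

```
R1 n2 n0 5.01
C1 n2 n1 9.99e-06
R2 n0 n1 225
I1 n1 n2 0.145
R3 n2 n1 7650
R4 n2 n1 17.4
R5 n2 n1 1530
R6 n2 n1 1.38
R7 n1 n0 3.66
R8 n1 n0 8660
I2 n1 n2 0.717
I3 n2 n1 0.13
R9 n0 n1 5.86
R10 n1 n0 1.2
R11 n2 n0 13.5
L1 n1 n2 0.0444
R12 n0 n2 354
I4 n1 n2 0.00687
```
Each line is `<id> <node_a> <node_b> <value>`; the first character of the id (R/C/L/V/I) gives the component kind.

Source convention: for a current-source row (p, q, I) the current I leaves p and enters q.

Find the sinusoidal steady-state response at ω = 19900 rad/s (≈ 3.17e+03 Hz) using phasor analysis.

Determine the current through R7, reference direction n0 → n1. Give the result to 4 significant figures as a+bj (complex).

Element admittances at ω=19900 rad/s:
  Y(R1) = 0.1996+0.000j S between n2,n0
  Y(C1) = 0.000+0.1988j S between n2,n1
  Y(R2) = 0.004444+0.000j S between n0,n1
  I1: injects 0.145 A into n2 (from n1)
  Y(R3) = 0.0001307+0.000j S between n2,n1
  Y(R4) = 0.05747+0.000j S between n2,n1
  Y(R5) = 0.0006536+0.000j S between n2,n1
  Y(R6) = 0.7246+0.000j S between n2,n1
  Y(R7) = 0.2732+0.000j S between n1,n0
  Y(R8) = 0.0001155+0.000j S between n1,n0
  I2: injects 0.717 A into n2 (from n1)
  I3: injects 0.13 A into n1 (from n2)
  Y(R9) = 0.1706+0.000j S between n0,n1
  Y(R10) = 0.8333+0.000j S between n1,n0
  Y(R11) = 0.07407+0.000j S between n2,n0
  Y(L1) = 0.000-0.001132j S between n1,n2
  Y(R12) = 0.002825+0.000j S between n0,n2
  I4: injects 0.00687 A into n2 (from n1)
Assemble and solve the 2×2 MNA system:
  V(n1)=-0.1250+0.02445j  V(n2)=0.5794-0.1134j

0.03415-0.006681j A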